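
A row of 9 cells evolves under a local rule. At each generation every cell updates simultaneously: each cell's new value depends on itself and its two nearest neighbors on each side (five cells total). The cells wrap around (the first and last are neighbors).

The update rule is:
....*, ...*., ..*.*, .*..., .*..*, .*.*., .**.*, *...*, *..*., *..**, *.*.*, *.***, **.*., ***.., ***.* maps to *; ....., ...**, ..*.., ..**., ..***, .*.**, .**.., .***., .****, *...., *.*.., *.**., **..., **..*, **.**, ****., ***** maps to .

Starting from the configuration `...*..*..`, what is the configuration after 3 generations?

**.**.*..

.**.**.*.
*.*..**.*
**.**.*..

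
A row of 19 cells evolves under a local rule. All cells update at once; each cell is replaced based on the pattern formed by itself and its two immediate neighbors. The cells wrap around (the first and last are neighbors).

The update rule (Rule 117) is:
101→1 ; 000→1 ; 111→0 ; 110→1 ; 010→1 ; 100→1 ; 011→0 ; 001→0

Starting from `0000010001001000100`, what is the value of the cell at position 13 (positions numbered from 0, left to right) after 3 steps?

1111011101101110111
0001100110110011000
1100110011011001111
position 13 holds 0

0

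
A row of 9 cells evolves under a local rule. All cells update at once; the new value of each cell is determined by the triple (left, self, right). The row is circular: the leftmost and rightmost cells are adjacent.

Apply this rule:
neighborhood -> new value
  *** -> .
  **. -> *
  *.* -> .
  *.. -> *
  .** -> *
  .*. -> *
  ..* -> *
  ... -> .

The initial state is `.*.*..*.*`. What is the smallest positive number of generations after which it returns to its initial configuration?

2

.*.****.*
.*.*..*.*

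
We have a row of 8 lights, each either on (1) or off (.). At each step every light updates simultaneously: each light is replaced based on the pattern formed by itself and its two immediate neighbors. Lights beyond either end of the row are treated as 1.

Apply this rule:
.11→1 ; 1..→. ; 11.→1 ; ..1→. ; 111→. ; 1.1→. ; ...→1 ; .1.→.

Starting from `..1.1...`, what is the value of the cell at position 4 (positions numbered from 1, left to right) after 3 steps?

step 1: ......1.
step 2: .1111...
step 3: .1..1.1.
position 4 holds .

.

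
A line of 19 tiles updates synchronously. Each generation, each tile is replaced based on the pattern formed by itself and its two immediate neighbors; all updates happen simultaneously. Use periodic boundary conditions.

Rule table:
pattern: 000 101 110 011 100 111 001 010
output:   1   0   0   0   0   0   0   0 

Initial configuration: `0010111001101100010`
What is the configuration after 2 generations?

generation 1: 1000000000000001000
generation 2: 0011111111111100010

0011111111111100010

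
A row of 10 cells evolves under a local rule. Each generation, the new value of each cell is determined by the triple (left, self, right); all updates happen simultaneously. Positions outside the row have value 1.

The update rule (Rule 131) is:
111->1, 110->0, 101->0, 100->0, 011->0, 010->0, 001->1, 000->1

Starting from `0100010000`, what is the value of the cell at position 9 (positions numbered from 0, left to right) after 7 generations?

0001100111
0110001011
0000110001
0111000110
0010011000
0100100011
0001001101
position 9 holds 1

1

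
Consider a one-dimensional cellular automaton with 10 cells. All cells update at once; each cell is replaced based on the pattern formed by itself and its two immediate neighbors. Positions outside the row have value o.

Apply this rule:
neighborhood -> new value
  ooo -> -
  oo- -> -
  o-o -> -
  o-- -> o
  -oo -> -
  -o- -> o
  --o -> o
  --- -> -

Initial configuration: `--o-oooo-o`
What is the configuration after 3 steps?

o-ooo---o-

step 1: ooo-------
step 2: ---o-----o
step 3: o-ooo---o-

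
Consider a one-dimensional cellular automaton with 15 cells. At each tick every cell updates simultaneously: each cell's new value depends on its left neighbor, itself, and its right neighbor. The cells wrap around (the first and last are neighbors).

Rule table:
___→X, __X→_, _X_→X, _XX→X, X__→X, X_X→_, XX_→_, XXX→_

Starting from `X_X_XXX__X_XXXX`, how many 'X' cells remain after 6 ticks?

__X_X__X_X_X___
X_X_XX_X_X_XXXX
__X_X__X_X_X___  (repeats tick 1; period 2)
tick 6: X_X_XX_X_X_XXXX
count of X: 10

10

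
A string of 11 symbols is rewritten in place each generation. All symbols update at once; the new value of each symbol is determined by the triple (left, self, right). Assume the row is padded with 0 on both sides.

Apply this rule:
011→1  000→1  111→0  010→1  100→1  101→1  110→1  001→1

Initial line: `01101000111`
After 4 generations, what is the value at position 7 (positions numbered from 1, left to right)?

11111111101
10000000111
11111111101  (repeats generation 1; period 2)
generation 4: 10000000111
position 7 holds 0

0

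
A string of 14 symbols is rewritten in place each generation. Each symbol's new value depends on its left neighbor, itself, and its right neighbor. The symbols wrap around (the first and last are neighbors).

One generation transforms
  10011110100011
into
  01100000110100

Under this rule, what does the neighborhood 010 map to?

At position 8 the neighborhood is 010; the next row has 1 there.

1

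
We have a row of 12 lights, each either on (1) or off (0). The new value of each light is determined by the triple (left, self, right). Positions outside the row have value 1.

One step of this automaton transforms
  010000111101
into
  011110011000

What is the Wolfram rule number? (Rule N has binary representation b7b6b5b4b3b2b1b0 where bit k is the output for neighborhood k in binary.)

149

position 7: 111 → 1  (bit 7 = 1)
position 9: 110 → 0  (bit 6 = 0)
position 0: 101 → 0  (bit 5 = 0)
position 2: 100 → 1  (bit 4 = 1)
position 6: 011 → 0  (bit 3 = 0)
position 1: 010 → 1  (bit 2 = 1)
position 5: 001 → 0  (bit 1 = 0)
position 3: 000 → 1  (bit 0 = 1)
bits b7..b0 = 10010101 = 149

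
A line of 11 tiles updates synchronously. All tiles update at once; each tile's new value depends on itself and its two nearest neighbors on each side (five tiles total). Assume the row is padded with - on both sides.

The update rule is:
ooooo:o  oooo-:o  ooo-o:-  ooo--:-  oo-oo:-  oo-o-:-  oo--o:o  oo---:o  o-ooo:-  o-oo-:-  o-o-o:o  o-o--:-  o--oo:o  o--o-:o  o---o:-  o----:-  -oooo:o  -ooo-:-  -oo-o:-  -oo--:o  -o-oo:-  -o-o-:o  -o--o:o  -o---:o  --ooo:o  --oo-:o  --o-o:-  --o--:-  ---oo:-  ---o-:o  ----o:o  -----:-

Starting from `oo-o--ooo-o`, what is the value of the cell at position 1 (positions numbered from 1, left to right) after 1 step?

o

step 1: o---ooo----
position 1 holds o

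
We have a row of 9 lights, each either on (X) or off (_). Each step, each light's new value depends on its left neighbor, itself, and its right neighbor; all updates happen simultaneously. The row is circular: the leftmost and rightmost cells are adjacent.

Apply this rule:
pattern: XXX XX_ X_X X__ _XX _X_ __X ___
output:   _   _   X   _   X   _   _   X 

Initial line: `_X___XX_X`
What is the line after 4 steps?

X__X_X_X_
____X_X_X
_XX__X_X_
_X____X__

_X____X__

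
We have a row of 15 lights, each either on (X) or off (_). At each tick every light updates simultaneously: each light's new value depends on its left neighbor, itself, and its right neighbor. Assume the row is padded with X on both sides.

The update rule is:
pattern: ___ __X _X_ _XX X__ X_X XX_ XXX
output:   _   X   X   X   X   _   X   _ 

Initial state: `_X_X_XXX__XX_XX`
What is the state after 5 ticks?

_X_X_X_XXXXX_X_
_X_X_X_X___X_X_
_X_X_X_XX_XX_X_
_X_X_X_XX_XX_X_  (fixed point — unchanged through tick 5)

_X_X_X_XX_XX_X_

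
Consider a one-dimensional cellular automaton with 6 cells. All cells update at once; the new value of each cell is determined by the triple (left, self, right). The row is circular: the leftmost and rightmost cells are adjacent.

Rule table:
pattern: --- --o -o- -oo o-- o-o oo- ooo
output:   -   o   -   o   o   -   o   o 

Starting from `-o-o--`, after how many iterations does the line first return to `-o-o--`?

o---o-
-o-o--

2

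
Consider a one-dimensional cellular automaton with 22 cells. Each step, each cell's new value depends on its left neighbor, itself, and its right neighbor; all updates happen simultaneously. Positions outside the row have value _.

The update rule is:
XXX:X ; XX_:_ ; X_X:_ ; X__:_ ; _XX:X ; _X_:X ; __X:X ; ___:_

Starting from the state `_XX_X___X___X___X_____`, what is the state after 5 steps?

X_X_XX__X__XX_________

XX__X__XX__XX__XX_____
X__XX_XX__XX__XX______
X_XX__X__XX__XX_______
X_X__XX_XX__XX________
X_X_XX__X__XX_________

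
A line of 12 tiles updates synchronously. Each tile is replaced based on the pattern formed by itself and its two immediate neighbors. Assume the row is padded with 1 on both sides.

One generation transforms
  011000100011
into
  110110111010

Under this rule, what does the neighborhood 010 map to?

At position 6 the neighborhood is 010; the next row has 1 there.

1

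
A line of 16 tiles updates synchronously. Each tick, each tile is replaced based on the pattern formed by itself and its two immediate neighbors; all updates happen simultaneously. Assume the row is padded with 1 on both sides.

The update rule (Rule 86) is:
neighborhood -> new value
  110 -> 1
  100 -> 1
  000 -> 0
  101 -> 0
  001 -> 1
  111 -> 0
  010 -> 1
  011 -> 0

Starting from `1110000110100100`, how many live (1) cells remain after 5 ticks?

tick 1: 0011001010111111
tick 2: 1101111010000000
tick 3: 0100001011000001
tick 4: 0110011001100010
tick 5: 0011101110110110
count of 1: 10

10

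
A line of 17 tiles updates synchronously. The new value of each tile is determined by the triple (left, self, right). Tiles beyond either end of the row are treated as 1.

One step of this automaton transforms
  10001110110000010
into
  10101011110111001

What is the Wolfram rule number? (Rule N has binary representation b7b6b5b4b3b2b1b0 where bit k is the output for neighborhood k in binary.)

105

position 5: 111 → 0  (bit 7 = 0)
position 0: 110 → 1  (bit 6 = 1)
position 7: 101 → 1  (bit 5 = 1)
position 1: 100 → 0  (bit 4 = 0)
position 4: 011 → 1  (bit 3 = 1)
position 15: 010 → 0  (bit 2 = 0)
position 3: 001 → 0  (bit 1 = 0)
position 2: 000 → 1  (bit 0 = 1)
bits b7..b0 = 01101001 = 105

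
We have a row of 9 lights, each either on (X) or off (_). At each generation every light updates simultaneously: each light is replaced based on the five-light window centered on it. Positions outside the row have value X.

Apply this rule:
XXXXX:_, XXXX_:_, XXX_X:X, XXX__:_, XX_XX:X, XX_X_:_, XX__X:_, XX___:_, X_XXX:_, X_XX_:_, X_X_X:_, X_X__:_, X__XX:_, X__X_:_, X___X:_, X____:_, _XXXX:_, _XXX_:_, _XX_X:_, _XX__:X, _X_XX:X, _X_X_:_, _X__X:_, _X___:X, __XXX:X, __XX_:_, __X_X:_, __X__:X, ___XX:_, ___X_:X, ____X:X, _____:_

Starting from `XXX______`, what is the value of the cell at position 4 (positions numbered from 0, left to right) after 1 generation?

_______X_
position 4 holds _

_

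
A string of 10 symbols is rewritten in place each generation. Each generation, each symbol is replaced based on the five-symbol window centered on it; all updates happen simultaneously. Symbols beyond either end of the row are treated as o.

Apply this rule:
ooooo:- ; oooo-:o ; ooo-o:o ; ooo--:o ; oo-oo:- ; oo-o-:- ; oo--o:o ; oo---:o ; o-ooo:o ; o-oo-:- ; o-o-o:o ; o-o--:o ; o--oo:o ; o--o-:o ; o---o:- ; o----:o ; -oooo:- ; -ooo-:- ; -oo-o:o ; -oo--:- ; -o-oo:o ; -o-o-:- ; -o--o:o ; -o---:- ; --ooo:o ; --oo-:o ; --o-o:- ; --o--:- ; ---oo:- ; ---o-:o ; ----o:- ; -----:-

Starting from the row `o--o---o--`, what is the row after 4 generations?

-o-oo-o-oo

generation 1: ooo---o-oo
generation 2: -ooo-o-oo-
generation 3: -o-o-oo-o-
generation 4: -o-oo-o-oo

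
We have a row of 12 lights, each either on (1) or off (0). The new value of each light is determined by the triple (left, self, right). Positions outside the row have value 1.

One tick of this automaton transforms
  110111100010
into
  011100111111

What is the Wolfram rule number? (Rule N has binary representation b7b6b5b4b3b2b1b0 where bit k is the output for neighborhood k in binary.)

position 0: 111 → 0  (bit 7 = 0)
position 1: 110 → 1  (bit 6 = 1)
position 2: 101 → 1  (bit 5 = 1)
position 7: 100 → 1  (bit 4 = 1)
position 3: 011 → 1  (bit 3 = 1)
position 10: 010 → 1  (bit 2 = 1)
position 9: 001 → 1  (bit 1 = 1)
position 8: 000 → 1  (bit 0 = 1)
bits b7..b0 = 01111111 = 127

127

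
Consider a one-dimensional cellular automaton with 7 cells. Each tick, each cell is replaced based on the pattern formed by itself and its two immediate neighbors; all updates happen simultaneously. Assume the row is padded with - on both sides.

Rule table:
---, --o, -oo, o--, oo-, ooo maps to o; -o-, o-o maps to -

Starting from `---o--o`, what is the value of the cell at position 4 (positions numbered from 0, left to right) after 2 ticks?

tick 1: ooo-oo-
tick 2: ooo-ooo
position 4 holds o

o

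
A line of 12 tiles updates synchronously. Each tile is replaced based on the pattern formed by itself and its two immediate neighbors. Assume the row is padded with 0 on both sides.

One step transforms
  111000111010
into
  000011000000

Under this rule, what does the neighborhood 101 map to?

0

At position 9 the neighborhood is 101; the next row has 0 there.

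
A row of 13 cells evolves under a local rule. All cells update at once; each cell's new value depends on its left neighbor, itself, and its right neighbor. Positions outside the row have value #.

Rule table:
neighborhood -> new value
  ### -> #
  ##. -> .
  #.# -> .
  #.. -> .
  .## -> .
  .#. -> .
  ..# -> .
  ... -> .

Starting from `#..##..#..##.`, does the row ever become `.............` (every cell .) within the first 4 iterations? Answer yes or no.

yes

.............
all cells are . at iteration 1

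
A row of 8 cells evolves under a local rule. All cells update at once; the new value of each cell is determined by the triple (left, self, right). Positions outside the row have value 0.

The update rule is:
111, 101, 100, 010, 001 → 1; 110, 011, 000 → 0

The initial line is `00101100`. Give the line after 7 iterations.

01010101

01110010
10101111
11110110
01101001
10011111
11101110
01010101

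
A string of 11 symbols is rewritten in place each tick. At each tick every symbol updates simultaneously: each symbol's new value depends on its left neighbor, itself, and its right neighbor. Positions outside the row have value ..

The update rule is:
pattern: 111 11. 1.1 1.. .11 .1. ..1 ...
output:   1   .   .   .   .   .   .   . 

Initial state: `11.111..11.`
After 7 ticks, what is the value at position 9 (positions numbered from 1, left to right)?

.

tick 1: ....1......
tick 2: ...........
tick 3: ...........  (fixed point — unchanged through tick 7)
position 9 holds .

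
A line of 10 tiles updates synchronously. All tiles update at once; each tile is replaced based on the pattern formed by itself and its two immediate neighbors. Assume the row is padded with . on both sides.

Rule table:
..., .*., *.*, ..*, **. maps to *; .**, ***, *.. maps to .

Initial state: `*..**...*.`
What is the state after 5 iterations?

*.*.*.***.
******..*.
.....*.**.
*******.*.
......***.

......***.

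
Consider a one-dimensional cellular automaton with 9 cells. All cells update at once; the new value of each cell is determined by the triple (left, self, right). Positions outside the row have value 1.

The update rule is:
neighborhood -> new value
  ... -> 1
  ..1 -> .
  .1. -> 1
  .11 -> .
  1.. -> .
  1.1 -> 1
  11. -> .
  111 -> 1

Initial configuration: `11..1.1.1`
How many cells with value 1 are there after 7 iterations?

iteration 1: 1...1111.
iteration 2: ..1..11.1
iteration 3: ..1....1.
iteration 4: ..1.11.11
iteration 5: ..11..1.1
iteration 6: ......11.
iteration 7: .1111...1
count of 1: 5

5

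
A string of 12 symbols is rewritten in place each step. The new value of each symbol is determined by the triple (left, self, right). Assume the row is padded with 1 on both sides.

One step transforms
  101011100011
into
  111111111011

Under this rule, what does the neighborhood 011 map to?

At position 4 the neighborhood is 011; the next row has 1 there.

1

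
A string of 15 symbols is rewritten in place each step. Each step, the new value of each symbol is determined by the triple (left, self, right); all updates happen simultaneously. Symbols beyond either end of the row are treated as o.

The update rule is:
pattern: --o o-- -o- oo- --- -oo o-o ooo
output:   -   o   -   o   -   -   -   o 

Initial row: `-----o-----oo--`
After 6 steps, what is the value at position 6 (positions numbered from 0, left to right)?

-

o-----o-----oo-
oo-----o-----o-
ooo-----o------
oooo-----o-----
ooooo-----o----
oooooo-----o---
position 6 holds -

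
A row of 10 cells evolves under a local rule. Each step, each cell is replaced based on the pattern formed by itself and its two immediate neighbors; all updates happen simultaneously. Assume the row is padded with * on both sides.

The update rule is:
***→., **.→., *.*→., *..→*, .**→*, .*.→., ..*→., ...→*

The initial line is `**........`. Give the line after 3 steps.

step 1: ..*******.
step 2: *.*.......
step 3: ...******.

...******.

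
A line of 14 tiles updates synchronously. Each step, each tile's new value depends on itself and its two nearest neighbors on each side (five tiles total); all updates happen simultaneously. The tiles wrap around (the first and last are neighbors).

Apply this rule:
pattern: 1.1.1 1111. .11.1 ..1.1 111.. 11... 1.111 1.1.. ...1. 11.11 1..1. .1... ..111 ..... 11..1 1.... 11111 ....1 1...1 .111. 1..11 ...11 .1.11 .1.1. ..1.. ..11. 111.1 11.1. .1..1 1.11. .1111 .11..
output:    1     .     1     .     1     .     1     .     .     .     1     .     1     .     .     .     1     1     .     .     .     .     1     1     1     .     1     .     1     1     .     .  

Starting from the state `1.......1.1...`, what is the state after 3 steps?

1.....1..1....
1...1.1111..1.
.....11..1.1.1

.....11..1.1.1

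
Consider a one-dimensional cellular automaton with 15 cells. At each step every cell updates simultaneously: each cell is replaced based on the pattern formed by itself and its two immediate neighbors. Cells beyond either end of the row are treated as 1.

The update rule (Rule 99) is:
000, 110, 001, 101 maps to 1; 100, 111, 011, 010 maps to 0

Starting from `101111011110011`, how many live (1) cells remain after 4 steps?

9

110001100010100
010110101101001
101011010110010
110101101010101
count of 1: 9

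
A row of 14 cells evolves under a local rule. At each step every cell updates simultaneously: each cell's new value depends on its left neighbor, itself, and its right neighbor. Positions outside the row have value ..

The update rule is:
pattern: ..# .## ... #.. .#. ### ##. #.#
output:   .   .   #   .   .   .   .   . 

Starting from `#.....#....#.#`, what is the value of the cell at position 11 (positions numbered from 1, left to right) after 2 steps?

step 1: ..###...##....
step 2: #.....#....###
position 11 holds .

.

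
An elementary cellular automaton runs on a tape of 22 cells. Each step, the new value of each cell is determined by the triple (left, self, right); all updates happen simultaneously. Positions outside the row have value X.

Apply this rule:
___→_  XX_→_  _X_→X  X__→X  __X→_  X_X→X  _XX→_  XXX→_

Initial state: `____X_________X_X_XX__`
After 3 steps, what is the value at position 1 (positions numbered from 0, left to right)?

step 1: X___XX________XXXX__X_
step 2: _X____X___________X_XX
step 3: XXX___XX__________XX__
position 1 holds X

X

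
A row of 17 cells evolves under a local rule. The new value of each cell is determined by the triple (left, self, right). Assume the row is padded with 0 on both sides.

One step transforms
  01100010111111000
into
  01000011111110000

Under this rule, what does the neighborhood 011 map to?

1

At position 1 the neighborhood is 011; the next row has 1 there.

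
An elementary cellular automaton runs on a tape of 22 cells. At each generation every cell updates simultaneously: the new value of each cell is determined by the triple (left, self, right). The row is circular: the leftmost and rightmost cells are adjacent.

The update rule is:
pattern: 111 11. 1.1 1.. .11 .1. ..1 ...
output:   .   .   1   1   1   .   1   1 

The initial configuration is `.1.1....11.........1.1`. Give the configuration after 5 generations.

11.11.11111.1111111.1.

1.1.11111.111111111.1.
.1.11....11........1.1
1.11.11111.11111111.1.
.11.11....11.......1.1
11.11.11111.1111111.1.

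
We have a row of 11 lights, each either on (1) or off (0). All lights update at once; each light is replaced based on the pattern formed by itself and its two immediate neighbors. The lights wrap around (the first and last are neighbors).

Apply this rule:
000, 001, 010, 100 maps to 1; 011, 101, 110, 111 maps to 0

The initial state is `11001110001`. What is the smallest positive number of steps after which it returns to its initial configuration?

2

step 1: 00110001110
step 2: 11001110001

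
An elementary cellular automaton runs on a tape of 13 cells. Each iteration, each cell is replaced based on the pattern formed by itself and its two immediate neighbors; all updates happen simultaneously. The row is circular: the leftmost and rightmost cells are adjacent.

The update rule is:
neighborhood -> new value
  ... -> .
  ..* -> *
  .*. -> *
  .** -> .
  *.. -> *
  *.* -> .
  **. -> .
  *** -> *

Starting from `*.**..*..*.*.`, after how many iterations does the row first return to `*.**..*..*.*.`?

21

*...******.*.
**.*.****..*.
...*..**.***.
..****....*.*
**.**.*..**.*
*.....***....
**...*.*.*..*
*.*.**.*.***.
*.*....*..*..
*.**..*******
....**.******
*..*....****.
*****..*.**..
.***.***...**
..*...*.*.*..
.***.**.*.**.
*.*.....*...*
..**...***.*.
.*..*.*.*..**
.****.*.***..
*.**..*..*.*.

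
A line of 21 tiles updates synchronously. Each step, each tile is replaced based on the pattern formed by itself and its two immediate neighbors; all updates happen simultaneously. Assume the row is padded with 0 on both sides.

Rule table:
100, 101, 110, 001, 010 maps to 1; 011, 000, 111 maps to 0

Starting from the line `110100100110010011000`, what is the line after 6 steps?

110111110110111011001

011111111011111101100
100000001100000110110
110000010110001011011
011000111011011101101
101101001101100110111
110111110110111011001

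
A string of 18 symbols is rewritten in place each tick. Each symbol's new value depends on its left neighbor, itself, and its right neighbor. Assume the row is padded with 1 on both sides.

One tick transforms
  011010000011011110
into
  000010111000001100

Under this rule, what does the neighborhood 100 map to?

At position 5 the neighborhood is 100; the next row has 0 there.

0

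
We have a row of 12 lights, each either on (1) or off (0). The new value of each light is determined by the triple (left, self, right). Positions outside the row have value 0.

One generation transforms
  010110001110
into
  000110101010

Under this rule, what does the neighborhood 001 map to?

0

At position 0 the neighborhood is 001; the next row has 0 there.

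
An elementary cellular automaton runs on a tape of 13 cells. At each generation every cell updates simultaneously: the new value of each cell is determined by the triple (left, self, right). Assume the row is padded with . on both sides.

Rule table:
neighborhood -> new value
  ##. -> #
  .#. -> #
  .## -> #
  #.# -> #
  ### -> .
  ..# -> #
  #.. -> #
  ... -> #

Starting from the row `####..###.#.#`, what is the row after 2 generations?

####..###...#

#..####.#####
####..###...#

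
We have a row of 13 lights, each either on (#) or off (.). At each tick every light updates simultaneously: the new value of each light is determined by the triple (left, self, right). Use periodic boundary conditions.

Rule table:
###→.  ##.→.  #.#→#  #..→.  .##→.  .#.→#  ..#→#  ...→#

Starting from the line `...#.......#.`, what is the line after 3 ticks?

####.#######.
....#.......#
.####.#######

.####.#######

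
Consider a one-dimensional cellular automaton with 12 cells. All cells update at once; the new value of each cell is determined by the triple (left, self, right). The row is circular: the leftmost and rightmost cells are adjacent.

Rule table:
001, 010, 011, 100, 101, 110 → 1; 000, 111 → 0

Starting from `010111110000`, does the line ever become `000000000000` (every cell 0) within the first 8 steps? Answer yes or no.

111100011000
100110111101
111111100111
000000111100
000001100110
000011111111
100110000001
111111000011
step 8 is 111111000011, still not uniform 0

no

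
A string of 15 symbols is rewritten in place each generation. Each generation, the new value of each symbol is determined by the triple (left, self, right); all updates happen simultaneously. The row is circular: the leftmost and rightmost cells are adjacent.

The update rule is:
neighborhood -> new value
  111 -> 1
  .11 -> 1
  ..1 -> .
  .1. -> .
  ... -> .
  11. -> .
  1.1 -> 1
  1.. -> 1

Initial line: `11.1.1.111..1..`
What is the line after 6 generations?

1.11.1.1.1.1.1.

1.1.1.111.1..1.
.1.1.111.1.1..1
1.1.111.1.1.1..
.1.111.1.1.1.1.
..111.1.1.1.1.1
1.11.1.1.1.1.1.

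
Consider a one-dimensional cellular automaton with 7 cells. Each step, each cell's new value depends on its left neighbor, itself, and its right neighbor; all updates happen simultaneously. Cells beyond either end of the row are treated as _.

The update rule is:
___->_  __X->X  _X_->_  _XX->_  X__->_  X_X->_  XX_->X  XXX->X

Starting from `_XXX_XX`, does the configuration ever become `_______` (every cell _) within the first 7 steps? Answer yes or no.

X_XX__X
___X_X_
__X____
_X_____
X______
_______
all cells are _ at step 6

yes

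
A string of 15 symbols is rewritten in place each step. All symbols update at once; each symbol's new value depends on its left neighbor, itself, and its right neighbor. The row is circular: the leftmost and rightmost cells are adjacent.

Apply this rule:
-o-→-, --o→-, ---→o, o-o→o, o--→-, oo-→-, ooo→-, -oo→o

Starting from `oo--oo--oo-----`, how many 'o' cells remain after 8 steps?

step 1: o---o---o--ooo-
step 2: --o---o----o--o
step 3: ----o---oo-----
step 4: ooo---o-o--oooo
step 5: ----o--o---o---
step 6: ooo------o---oo
step 7: ----oooo---o-o-
step 8: ooo-o----o--o--
count of o: 6

6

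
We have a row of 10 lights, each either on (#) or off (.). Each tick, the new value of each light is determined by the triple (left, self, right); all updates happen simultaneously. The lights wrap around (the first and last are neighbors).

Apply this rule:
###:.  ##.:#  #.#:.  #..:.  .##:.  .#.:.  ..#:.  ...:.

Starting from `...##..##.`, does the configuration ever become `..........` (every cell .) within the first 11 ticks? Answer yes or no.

tick 1: ....#...#.
tick 2: ..........
all cells are . at tick 2

yes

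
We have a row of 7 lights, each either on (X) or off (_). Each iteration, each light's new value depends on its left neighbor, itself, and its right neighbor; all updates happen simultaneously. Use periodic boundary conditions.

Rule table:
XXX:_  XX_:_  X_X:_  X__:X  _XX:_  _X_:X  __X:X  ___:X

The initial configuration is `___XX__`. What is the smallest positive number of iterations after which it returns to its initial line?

XXX__XX
___XX__

2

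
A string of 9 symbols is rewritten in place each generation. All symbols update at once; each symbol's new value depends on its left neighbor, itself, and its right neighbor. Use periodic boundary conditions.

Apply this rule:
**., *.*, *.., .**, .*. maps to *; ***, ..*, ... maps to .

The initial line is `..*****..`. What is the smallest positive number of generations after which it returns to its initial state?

generation 1: ..*...**.
generation 2: ..**..***
generation 3: *.***.*.*
generation 4: ***.*****
generation 5: ..***....
generation 6: ..*.**...
generation 7: ..*****..

7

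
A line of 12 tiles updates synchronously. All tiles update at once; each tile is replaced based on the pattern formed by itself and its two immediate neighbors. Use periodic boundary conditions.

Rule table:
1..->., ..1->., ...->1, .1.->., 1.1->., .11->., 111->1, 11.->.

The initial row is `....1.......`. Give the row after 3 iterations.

1.......1111

111...111111
11..1..11111
1.......1111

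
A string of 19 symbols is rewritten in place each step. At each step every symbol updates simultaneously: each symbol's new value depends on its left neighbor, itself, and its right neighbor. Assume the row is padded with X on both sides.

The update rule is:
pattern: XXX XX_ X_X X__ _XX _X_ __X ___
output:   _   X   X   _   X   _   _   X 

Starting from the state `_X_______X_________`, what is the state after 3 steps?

step 1: X__XXXXX___XXXXXXX_
step 2: X__X___X_X_X_____XX
step 3: X____X__X_X__XXX_X_

X____X__X_X__XXX_X_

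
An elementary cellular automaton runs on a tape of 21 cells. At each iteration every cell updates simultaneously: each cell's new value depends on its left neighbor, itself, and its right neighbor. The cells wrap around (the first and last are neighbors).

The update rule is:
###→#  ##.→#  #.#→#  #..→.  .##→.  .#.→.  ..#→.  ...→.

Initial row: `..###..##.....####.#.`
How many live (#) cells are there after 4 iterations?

...##...#......####..
....#...........###..
.................##..
..................#..
count of #: 1

1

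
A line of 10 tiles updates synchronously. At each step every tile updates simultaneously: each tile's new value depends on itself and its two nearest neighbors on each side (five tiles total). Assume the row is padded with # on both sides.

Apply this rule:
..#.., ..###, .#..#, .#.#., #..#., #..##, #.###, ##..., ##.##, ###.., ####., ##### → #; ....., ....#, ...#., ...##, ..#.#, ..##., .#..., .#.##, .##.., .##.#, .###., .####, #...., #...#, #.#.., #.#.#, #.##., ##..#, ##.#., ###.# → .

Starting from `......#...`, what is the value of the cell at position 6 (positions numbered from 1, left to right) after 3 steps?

#.....#...
##....#...
###...#...
position 6 holds .

.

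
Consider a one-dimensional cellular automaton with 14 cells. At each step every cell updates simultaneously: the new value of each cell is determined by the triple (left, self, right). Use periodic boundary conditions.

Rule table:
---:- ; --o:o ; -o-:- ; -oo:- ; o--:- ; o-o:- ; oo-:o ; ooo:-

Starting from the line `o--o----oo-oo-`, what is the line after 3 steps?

o----o----o---

--o----o-o--o-
-o----o----o--
o----o----o---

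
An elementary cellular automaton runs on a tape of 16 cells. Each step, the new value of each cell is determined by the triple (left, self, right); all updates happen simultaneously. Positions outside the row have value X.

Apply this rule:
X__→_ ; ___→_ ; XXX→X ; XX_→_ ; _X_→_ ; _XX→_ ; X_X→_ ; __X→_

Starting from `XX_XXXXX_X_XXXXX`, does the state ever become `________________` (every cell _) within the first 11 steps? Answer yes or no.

yes

step 1: X___XXX_____XXXX
step 2: _____X_______XXX
step 3: ______________XX
step 4: _______________X
step 5: ________________
all cells are _ at step 5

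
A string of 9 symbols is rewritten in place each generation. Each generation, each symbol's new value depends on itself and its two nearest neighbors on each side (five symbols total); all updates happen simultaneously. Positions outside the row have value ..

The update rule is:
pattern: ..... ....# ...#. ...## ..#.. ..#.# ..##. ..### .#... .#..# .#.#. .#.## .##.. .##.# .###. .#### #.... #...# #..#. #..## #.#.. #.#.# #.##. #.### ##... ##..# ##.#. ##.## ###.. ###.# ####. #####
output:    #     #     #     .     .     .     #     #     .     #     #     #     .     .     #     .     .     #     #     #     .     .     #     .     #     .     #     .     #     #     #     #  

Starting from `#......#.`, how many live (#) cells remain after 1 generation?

4

...####..
count of #: 4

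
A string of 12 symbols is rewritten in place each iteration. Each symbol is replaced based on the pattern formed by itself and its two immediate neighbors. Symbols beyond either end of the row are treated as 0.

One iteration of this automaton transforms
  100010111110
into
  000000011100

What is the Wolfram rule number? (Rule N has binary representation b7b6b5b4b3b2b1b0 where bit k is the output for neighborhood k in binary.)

position 7: 111 → 1  (bit 7 = 1)
position 10: 110 → 0  (bit 6 = 0)
position 5: 101 → 0  (bit 5 = 0)
position 1: 100 → 0  (bit 4 = 0)
position 6: 011 → 0  (bit 3 = 0)
position 0: 010 → 0  (bit 2 = 0)
position 3: 001 → 0  (bit 1 = 0)
position 2: 000 → 0  (bit 0 = 0)
bits b7..b0 = 10000000 = 128

128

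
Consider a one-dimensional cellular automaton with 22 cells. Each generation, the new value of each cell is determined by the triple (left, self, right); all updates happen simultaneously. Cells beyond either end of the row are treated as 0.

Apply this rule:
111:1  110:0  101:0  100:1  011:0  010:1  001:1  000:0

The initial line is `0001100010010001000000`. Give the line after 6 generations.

0111010000101010010101

generation 1: 0010010111111011100000
generation 2: 0111110011110001010000
generation 3: 1011101101101011011000
generation 4: 1001000000001000000100
generation 5: 1111100000011100001110
generation 6: 0111010000101010010101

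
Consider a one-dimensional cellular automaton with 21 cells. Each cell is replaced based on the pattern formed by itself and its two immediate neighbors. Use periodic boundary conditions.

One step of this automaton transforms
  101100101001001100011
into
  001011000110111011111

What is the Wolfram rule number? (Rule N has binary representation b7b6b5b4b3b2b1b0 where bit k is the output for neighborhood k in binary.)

155

position 20: 111 → 1  (bit 7 = 1)
position 0: 110 → 0  (bit 6 = 0)
position 1: 101 → 0  (bit 5 = 0)
position 4: 100 → 1  (bit 4 = 1)
position 2: 011 → 1  (bit 3 = 1)
position 6: 010 → 0  (bit 2 = 0)
position 5: 001 → 1  (bit 1 = 1)
position 17: 000 → 1  (bit 0 = 1)
bits b7..b0 = 10011011 = 155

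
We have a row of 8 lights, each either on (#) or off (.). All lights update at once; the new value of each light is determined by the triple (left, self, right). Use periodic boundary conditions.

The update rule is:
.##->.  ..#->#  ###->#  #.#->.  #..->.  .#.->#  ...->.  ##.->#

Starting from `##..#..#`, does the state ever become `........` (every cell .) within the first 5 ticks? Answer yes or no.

##.##.#.
.#..#.#.
##.##.#.  (repeats tick 1; period 2)
tick 5: ##.##.#.
tick 5 is ##.##.#., still not uniform .

no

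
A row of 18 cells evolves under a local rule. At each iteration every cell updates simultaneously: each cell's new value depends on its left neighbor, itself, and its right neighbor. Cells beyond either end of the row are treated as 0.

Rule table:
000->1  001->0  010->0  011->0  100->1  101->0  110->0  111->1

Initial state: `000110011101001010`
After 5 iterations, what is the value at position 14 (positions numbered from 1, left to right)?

iteration 1: 110001001000100001
iteration 2: 001100100110011100
iteration 3: 100010010001001011
iteration 4: 011001001100100000
iteration 5: 000100100010011111
position 14 holds 1

1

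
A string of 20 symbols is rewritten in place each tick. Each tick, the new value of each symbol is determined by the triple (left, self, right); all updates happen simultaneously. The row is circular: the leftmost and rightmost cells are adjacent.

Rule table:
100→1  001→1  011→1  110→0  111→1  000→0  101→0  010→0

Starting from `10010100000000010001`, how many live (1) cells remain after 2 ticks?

tick 1: 01100010000000101011
tick 2: 01010101000001000010
count of 1: 6

6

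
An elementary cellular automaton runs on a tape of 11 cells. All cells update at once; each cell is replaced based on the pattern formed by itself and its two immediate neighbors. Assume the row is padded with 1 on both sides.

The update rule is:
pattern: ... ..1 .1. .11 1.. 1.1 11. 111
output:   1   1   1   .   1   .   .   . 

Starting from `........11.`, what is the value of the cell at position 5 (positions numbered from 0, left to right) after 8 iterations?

.

iteration 1: 11111111...
iteration 2: ........111
iteration 3: 11111111...  (repeats iteration 1; period 2)
iteration 8: ........111
position 5 holds .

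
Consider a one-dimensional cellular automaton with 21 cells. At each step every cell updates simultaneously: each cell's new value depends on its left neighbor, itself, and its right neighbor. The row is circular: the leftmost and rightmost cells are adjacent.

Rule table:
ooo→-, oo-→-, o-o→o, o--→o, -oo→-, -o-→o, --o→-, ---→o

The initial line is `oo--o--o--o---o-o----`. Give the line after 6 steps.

step 1: --o-oo-oo-ooo-oooooo-
step 2: o-oo--o--o---o------o
step 3: -o--o-oo-ooo-oooooo--
step 4: -oo-oo--o---o------oo
step 5: o--o--o-ooo-oooooo---
step 6: oo-oo-oo---o------oo-

oo-oo-oo---o------oo-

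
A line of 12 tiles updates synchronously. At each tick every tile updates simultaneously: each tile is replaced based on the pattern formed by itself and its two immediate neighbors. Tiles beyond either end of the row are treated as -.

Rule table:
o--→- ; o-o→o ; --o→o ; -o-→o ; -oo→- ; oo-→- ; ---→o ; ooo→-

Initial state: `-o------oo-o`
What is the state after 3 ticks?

ooo-oooooo-o

oo-ooooo--oo
--o------o--
ooo-oooooo-o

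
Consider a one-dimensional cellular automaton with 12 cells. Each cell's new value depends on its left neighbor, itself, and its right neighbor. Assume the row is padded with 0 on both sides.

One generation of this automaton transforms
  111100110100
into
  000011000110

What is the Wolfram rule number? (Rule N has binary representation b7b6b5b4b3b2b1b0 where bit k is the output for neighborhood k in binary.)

22

position 1: 111 → 0  (bit 7 = 0)
position 3: 110 → 0  (bit 6 = 0)
position 8: 101 → 0  (bit 5 = 0)
position 4: 100 → 1  (bit 4 = 1)
position 0: 011 → 0  (bit 3 = 0)
position 9: 010 → 1  (bit 2 = 1)
position 5: 001 → 1  (bit 1 = 1)
position 11: 000 → 0  (bit 0 = 0)
bits b7..b0 = 00010110 = 22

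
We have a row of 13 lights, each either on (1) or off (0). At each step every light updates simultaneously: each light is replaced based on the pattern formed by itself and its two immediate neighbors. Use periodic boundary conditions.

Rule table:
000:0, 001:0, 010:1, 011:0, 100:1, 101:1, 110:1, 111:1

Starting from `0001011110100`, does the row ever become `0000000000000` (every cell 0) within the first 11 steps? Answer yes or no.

0001101111110
0000110111111
1000011011111
1100001101111
1110000110111
1111000011011
1111100001101
1111110000110
0111111000011
1011111100001
1101111110000
step 11 is 1101111110000, still not uniform 0

no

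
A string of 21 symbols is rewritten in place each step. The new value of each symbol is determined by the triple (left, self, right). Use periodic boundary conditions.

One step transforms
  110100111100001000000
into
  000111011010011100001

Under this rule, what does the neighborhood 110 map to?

At position 1 the neighborhood is 110; the next row has 0 there.

0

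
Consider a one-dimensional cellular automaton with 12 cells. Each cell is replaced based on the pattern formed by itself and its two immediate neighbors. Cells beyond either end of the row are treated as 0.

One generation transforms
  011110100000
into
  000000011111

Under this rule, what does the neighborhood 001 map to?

At position 0 the neighborhood is 001; the next row has 0 there.

0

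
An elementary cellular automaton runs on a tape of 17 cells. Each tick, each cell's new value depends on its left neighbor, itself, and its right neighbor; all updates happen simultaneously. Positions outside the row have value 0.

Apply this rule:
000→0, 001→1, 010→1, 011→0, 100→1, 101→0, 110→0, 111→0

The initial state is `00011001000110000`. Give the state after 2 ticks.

00100111101001000
01111000001111100

01111000001111100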